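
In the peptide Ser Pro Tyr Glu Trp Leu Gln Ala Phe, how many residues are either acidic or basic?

1

Acidic: D, E. Basic: H, K, R.
Acidic residues here: Glu4 (1).
Basic residues here: none (0).
The two groups share no amino acid, so total = 1 + 0 = 1.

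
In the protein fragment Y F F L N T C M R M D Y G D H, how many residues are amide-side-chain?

Only N (asparagine) and Q (glutamine) carry a side-chain carboxamide.
Matching residues: N5.

1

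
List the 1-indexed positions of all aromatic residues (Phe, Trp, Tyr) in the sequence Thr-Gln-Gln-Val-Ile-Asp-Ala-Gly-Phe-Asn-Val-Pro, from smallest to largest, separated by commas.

9

Matching residues: Phe9.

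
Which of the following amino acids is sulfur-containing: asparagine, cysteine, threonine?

cysteine

The sulfur-bearing residues are cysteine (–SH) and methionine (–S–CH₃).
Of the listed options, only cysteine belongs to this group.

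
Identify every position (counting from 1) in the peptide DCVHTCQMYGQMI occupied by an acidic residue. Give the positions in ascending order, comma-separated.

1

Matching residues: D1.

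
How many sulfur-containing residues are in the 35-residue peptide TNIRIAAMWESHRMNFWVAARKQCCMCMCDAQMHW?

The sulfur-bearing residues are cysteine (–SH) and methionine (–S–CH₃).
Matching residues: M8, M14, C24, C25, M26, C27, M28, C29, M33.

9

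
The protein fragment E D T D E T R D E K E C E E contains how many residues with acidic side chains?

Aspartate (D) and glutamate (E) have carboxylic-acid side chains and are the acidic amino acids.
Matching residues: E1, D2, D4, E5, D8, E9, E11, E13, E14.

9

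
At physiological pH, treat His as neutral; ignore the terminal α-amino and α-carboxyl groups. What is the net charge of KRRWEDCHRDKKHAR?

+4

At pH ~7.4 the Lys and Arg side chains are protonated (+1), the Asp and Glu side chains are deprotonated (−1), and with His taken as neutral all other side chains carry no charge.
Positive (K, R): K1, R2, R3, R9, K11, K12, R15 → +7.
Negative (D, E): E5, D6, D10 → −3.
Net charge = (+7) + (−3) = +4.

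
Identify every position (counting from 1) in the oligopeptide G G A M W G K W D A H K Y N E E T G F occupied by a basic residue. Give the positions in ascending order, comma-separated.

7, 11, 12

The basic amino acids are Lys (K), Arg (R), and His (H).
Matching residues: K7, H11, K12.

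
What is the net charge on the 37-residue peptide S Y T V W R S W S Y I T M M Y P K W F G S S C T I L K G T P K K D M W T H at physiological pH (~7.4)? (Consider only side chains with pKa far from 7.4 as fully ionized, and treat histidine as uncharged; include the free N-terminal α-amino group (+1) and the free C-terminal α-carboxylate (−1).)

+4

At pH ~7.4 the Lys and Arg side chains are protonated (+1), the Asp and Glu side chains are deprotonated (−1), and with His taken as neutral all other side chains carry no charge.
Positive (K, R): R6, K17, K27, K31, K32 → +5.
Negative (D, E): D33 → −1.
The N-terminus (+1) and C-terminus (−1) cancel.
Net charge = (+5) + (−1) = +4.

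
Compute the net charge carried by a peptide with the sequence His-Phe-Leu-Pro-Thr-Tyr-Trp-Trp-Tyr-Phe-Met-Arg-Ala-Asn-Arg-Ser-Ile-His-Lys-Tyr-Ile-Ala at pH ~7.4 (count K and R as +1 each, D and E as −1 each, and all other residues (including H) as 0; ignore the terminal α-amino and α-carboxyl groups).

Positive (K, R): Arg12, Arg15, Lys19 → +3.
Negative (D, E): none → −0.
Net charge = (+3) + (−0) = +3.

+3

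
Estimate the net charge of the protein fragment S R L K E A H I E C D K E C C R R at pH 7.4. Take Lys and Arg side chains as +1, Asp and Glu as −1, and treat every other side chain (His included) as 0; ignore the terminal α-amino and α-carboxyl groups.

Positive (K, R): R2, K4, K12, R16, R17 → +5.
Negative (D, E): E5, E9, D11, E13 → −4.
Net charge = (+5) + (−4) = +1.

+1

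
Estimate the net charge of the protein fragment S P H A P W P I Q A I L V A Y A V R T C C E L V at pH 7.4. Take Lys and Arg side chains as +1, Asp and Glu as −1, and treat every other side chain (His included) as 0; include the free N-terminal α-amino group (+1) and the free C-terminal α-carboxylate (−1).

Positive (K, R): R18 → +1.
Negative (D, E): E22 → −1.
The N-terminus (+1) and C-terminus (−1) cancel.
Net charge = (+1) + (−1) = 0.

0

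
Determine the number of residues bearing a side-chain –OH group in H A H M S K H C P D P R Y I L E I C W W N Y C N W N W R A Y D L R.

4

S, T, and Y are the three residues with a side-chain hydroxyl.
Matching residues: S5, Y13, Y22, Y30.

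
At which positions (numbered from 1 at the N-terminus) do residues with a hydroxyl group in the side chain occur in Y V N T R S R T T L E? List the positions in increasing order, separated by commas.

S, T, and Y are the three residues with a side-chain hydroxyl.
Matching residues: Y1, T4, S6, T8, T9.

1, 4, 6, 8, 9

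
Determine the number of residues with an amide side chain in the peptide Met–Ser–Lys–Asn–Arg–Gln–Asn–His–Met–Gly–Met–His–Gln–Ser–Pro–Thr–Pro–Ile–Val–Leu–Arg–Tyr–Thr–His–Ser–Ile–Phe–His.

4

Asparagine (N) and glutamine (Q) have uncharged amide side chains.
Matching residues: Asn4, Gln6, Asn7, Gln13.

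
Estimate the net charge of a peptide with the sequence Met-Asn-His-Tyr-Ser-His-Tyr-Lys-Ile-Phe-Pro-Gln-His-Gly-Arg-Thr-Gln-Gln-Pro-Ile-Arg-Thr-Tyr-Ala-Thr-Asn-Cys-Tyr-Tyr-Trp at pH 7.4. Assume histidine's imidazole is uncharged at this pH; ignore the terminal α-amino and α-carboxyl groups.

At pH ~7.4 the Lys and Arg side chains are protonated (+1), the Asp and Glu side chains are deprotonated (−1), and with His taken as neutral all other side chains carry no charge.
Positive (K, R): Lys8, Arg15, Arg21 → +3.
Negative (D, E): none → −0.
Net charge = (+3) + (−0) = +3.

+3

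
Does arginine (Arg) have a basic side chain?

Yes

Lysine (K), arginine (R), and histidine (H) have basic, nitrogen-containing side chains.
Arginine is in this group.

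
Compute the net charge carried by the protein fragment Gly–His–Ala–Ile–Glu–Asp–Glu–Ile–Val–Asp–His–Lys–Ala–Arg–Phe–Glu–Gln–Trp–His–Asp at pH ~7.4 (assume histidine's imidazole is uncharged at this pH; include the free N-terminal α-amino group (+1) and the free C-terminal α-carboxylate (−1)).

-4

At pH ~7.4 the Lys and Arg side chains are protonated (+1), the Asp and Glu side chains are deprotonated (−1), and with His taken as neutral all other side chains carry no charge.
Positive (K, R): Lys12, Arg14 → +2.
Negative (D, E): Glu5, Asp6, Glu7, Asp10, Glu16, Asp20 → −6.
The N-terminus (+1) and C-terminus (−1) cancel.
Net charge = (+2) + (−6) = −4.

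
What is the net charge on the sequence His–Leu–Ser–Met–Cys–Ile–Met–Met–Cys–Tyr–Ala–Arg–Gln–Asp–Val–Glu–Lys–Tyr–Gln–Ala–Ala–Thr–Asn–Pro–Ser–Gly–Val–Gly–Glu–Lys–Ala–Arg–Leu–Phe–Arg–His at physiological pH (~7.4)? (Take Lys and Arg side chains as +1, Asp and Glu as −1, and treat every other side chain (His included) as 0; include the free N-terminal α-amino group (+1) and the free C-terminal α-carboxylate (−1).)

Positive (K, R): Arg12, Lys17, Lys30, Arg32, Arg35 → +5.
Negative (D, E): Asp14, Glu16, Glu29 → −3.
The N-terminus (+1) and C-terminus (−1) cancel.
Net charge = (+5) + (−3) = +2.

+2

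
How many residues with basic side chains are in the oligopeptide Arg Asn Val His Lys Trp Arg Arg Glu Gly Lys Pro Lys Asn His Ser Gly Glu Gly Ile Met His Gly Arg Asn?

10

The basic amino acids are Lys (K), Arg (R), and His (H).
Matching residues: Arg1, His4, Lys5, Arg7, Arg8, Lys11, Lys13, His15, His22, Arg24.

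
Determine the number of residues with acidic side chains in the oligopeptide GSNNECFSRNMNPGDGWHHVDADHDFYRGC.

The acidic residues are Asp (D) and Glu (E), whose side chains end in a carboxylate group.
Matching residues: E5, D15, D21, D23, D25.

5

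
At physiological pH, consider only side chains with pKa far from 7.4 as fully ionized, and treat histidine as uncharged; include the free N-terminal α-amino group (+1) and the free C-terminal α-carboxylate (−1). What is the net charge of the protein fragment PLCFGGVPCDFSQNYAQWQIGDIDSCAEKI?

-3

At pH ~7.4 the Lys and Arg side chains are protonated (+1), the Asp and Glu side chains are deprotonated (−1), and with His taken as neutral all other side chains carry no charge.
Positive (K, R): K29 → +1.
Negative (D, E): D10, D22, D24, E28 → −4.
The N-terminus (+1) and C-terminus (−1) cancel.
Net charge = (+1) + (−4) = −3.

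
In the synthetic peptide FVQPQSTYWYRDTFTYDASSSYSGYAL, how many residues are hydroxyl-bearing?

The –OH-bearing residues are Ser, Thr (aliphatic alcohols), and Tyr (phenol).
Matching residues: S6, T7, Y8, Y10, T13, T15, Y16, S19, S20, S21, Y22, S23, Y25.

13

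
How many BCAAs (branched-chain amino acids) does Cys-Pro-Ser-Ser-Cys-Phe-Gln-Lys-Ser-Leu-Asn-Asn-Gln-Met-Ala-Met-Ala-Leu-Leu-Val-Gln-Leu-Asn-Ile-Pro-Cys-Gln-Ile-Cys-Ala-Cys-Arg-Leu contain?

Valine (V), leucine (L), and isoleucine (I) are the branched-chain amino acids.
Matching residues: Leu10, Leu18, Leu19, Val20, Leu22, Ile24, Ile28, Leu33.

8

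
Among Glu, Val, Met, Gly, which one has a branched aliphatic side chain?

Val

V, L, and I make up the branched-chain aliphatic group.
Of the listed options, only Val belongs to this group.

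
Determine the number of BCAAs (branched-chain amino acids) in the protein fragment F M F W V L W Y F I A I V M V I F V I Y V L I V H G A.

The BCAAs are Val, Leu, and Ile — aliphatic side chains with a branch point.
Matching residues: V5, L6, I10, I12, V13, V15, I16, V18, I19, V21, L22, I23, V24.

13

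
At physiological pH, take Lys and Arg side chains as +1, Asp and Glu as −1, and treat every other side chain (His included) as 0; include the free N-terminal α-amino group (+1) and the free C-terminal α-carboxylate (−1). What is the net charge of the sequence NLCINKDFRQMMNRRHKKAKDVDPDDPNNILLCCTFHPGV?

+2

Positive (K, R): K6, R9, R14, R15, K17, K18, K20 → +7.
Negative (D, E): D7, D21, D23, D25, D26 → −5.
The N-terminus (+1) and C-terminus (−1) cancel.
Net charge = (+7) + (−5) = +2.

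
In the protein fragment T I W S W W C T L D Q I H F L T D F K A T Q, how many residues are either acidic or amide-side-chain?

Acidic: D, E. Amide-side-chain: N, Q.
Acidic residues here: D10, D17 (2).
Amide-side-chain residues here: Q11, Q22 (2).
The two groups share no amino acid, so total = 2 + 2 = 4.

4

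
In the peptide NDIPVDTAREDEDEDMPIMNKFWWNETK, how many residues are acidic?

9

Aspartate (D) and glutamate (E) have carboxylic-acid side chains and are the acidic amino acids.
Matching residues: D2, D6, E10, D11, E12, D13, E14, D15, E26.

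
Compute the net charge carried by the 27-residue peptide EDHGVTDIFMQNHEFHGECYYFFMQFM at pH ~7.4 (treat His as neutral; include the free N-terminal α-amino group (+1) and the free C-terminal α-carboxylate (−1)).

Near pH 7.4, K and R contribute +1 each, D and E contribute −1 each, and every other side chain (His included, as stated) is uncharged.
Positive (K, R): none → +0.
Negative (D, E): E1, D2, D7, E14, E18 → −5.
The N-terminus (+1) and C-terminus (−1) cancel.
Net charge = (+0) + (−5) = −5.

-5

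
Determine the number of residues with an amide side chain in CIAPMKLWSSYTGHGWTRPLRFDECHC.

The amide-side-chain residues are Asn (N) and Gln (Q).
None of the 27 residues belong to this group.

0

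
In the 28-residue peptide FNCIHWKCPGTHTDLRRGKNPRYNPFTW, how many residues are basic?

7

The basic amino acids are Lys (K), Arg (R), and His (H).
Matching residues: H5, K7, H12, R16, R17, K19, R22.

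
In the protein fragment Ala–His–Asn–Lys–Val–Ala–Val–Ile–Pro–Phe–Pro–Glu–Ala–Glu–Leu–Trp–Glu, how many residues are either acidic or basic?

Acidic: D, E. Basic: H, K, R.
Acidic residues here: Glu12, Glu14, Glu17 (3).
Basic residues here: His2, Lys4 (2).
The two groups share no amino acid, so total = 3 + 2 = 5.

5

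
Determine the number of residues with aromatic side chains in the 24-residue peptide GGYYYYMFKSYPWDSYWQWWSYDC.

The aromatic amino acids are Phe (F, benzyl), Trp (W, indole), and Tyr (Y, phenol).
Matching residues: Y3, Y4, Y5, Y6, F8, Y11, W13, Y16, W17, W19, W20, Y22.

12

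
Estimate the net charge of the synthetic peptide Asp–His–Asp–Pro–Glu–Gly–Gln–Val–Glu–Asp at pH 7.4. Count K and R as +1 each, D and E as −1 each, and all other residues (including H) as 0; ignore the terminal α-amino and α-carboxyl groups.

-5

Positive (K, R): none → +0.
Negative (D, E): Asp1, Asp3, Glu5, Glu9, Asp10 → −5.
Net charge = (+0) + (−5) = −5.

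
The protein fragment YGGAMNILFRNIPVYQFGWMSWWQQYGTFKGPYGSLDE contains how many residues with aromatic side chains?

10

The aromatic amino acids are Phe (F, benzyl), Trp (W, indole), and Tyr (Y, phenol).
Matching residues: Y1, F9, Y15, F17, W19, W22, W23, Y26, F29, Y33.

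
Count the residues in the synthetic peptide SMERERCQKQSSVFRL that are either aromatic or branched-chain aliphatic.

Aromatic: F, W, Y. Branched-chain aliphatic: I, L, V.
Aromatic residues here: F14 (1).
Branched-chain aliphatic residues here: V13, L16 (2).
The two groups share no amino acid, so total = 1 + 2 = 3.

3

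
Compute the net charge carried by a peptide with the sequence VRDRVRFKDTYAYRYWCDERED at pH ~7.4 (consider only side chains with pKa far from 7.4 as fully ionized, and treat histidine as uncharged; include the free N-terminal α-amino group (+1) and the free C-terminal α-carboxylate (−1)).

0

Near pH 7.4, K and R contribute +1 each, D and E contribute −1 each, and every other side chain (His included, as stated) is uncharged.
Positive (K, R): R2, R4, R6, K8, R14, R20 → +6.
Negative (D, E): D3, D9, D18, E19, E21, D22 → −6.
The N-terminus (+1) and C-terminus (−1) cancel.
Net charge = (+6) + (−6) = 0.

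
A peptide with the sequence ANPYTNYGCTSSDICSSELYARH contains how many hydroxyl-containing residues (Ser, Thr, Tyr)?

9

Matching residues: Y4, T5, Y7, T10, S11, S12, S16, S17, Y20.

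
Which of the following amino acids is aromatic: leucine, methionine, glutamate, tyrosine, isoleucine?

tyrosine

F, W, and Y each carry an aromatic ring on the side chain.
Of the listed options, only tyrosine belongs to this group.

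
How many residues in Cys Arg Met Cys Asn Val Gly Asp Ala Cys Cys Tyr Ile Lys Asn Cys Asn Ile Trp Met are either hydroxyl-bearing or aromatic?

2

Hydroxyl-bearing: S, T, Y. Aromatic: F, W, Y.
Hydroxyl-bearing residues here: Tyr12 (1).
Aromatic residues here: Tyr12, Trp19 (2).
Y is in both groups, so the 1 Y residue must not be double-counted.
Total = 1 + 2 − 1 = 2.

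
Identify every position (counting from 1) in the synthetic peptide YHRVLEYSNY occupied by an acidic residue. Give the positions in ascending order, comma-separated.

Aspartate (D) and glutamate (E) have carboxylic-acid side chains and are the acidic amino acids.
Matching residues: E6.

6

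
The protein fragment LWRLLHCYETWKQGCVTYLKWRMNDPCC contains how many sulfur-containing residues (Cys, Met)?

Matching residues: C7, C15, M23, C27, C28.

5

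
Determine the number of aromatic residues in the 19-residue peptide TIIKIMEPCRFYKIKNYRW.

F, W, and Y each carry an aromatic ring on the side chain.
Matching residues: F11, Y12, Y17, W19.

4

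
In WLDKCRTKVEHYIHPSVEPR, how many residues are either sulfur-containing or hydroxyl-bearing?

4

Sulfur-containing: C, M. Hydroxyl-bearing: S, T, Y.
Sulfur-containing residues here: C5 (1).
Hydroxyl-bearing residues here: T7, Y12, S16 (3).
The two groups share no amino acid, so total = 1 + 3 = 4.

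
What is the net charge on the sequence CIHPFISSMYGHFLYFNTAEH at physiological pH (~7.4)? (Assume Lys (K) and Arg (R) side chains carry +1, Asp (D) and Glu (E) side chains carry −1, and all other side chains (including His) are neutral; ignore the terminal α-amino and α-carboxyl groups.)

-1

Positive (K, R): none → +0.
Negative (D, E): E20 → −1.
Net charge = (+0) + (−1) = −1.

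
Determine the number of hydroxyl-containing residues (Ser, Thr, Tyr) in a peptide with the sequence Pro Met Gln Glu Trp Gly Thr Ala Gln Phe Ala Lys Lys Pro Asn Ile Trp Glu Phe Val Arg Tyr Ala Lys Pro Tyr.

Matching residues: Thr7, Tyr22, Tyr26.

3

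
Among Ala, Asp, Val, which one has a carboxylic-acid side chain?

Asp

Aspartate (D) and glutamate (E) have carboxylic-acid side chains and are the acidic amino acids.
Of the listed options, only Asp belongs to this group.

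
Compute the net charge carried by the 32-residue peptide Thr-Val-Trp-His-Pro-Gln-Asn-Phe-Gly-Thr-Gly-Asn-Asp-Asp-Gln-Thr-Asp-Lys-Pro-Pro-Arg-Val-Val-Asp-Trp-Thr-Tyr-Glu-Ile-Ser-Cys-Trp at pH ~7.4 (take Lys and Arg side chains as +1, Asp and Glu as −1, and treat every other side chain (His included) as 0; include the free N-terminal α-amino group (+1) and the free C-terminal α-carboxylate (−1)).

Positive (K, R): Lys18, Arg21 → +2.
Negative (D, E): Asp13, Asp14, Asp17, Asp24, Glu28 → −5.
The N-terminus (+1) and C-terminus (−1) cancel.
Net charge = (+2) + (−5) = −3.

-3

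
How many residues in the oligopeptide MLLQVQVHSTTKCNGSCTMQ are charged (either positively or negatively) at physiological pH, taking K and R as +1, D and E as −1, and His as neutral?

Charged side chains at pH ~7.4: K, R (positive); D, E (negative).
Matching residues: K12.

1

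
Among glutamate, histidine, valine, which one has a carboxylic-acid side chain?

glutamate

The acidic residues are Asp (D) and Glu (E), whose side chains end in a carboxylate group.
Of the listed options, only glutamate belongs to this group.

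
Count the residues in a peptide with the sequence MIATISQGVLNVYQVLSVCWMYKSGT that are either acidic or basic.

Acidic: D, E. Basic: H, K, R.
Acidic residues here: none (0).
Basic residues here: K23 (1).
The two groups share no amino acid, so total = 0 + 1 = 1.

1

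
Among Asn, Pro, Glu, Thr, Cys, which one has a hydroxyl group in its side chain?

Thr

Serine (S), threonine (T), and tyrosine (Y) each carry a hydroxyl group on the side chain.
Of the listed options, only Thr belongs to this group.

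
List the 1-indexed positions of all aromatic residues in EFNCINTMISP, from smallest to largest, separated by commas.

F, W, and Y each carry an aromatic ring on the side chain.
Matching residues: F2.

2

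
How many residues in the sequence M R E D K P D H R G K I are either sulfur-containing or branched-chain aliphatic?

2

Sulfur-containing: C, M. Branched-chain aliphatic: I, L, V.
Sulfur-containing residues here: M1 (1).
Branched-chain aliphatic residues here: I12 (1).
The two groups share no amino acid, so total = 1 + 1 = 2.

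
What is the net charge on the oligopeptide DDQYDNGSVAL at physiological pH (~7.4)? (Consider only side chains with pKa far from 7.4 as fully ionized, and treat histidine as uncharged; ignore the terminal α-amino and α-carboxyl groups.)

Near pH 7.4, K and R contribute +1 each, D and E contribute −1 each, and every other side chain (His included, as stated) is uncharged.
Positive (K, R): none → +0.
Negative (D, E): D1, D2, D5 → −3.
Net charge = (+0) + (−3) = −3.

-3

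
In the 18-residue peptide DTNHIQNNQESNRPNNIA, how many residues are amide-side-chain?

Only N (asparagine) and Q (glutamine) carry a side-chain carboxamide.
Matching residues: N3, Q6, N7, N8, Q9, N12, N15, N16.

8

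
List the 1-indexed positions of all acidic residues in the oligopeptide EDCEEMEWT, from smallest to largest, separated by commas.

The acidic residues are Asp (D) and Glu (E), whose side chains end in a carboxylate group.
Matching residues: E1, D2, E4, E5, E7.

1, 2, 4, 5, 7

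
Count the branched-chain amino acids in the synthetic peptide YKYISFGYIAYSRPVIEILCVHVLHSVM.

V, L, and I make up the branched-chain aliphatic group.
Matching residues: I4, I9, V15, I16, I18, L19, V21, V23, L24, V27.

10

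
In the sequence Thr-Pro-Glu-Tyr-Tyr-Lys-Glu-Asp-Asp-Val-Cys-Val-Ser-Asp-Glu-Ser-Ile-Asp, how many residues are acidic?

7

Aspartate (D) and glutamate (E) have carboxylic-acid side chains and are the acidic amino acids.
Matching residues: Glu3, Glu7, Asp8, Asp9, Asp14, Glu15, Asp18.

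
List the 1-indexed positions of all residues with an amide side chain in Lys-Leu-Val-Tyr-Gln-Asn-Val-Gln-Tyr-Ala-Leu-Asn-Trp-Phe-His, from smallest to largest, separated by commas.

5, 6, 8, 12

The amide-side-chain residues are Asn (N) and Gln (Q).
Matching residues: Gln5, Asn6, Gln8, Asn12.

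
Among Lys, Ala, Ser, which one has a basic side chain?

The basic amino acids are Lys (K), Arg (R), and His (H).
Of the listed options, only Lys belongs to this group.

Lys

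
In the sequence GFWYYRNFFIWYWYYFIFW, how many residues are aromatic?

F, W, and Y each carry an aromatic ring on the side chain.
Matching residues: F2, W3, Y4, Y5, F8, F9, W11, Y12, W13, Y14, Y15, F16, F18, W19.

14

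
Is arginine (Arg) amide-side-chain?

No

Asparagine (N) and glutamine (Q) have uncharged amide side chains.
Arginine is not in this group.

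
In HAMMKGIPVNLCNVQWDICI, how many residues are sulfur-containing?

4

Only Cys (C) and Met (M) have a sulfur atom in the side chain.
Matching residues: M3, M4, C12, C19.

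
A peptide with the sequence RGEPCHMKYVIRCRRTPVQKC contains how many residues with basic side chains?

7

K, R, and H are the three residues with basic side chains (ε-amine, guanidinium, and imidazole respectively).
Matching residues: R1, H6, K8, R12, R14, R15, K20.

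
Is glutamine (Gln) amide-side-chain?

Only N (asparagine) and Q (glutamine) carry a side-chain carboxamide.
Glutamine is in this group.

Yes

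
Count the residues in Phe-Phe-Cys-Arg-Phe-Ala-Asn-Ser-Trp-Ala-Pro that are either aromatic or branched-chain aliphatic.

Aromatic: F, W, Y. Branched-chain aliphatic: I, L, V.
Aromatic residues here: Phe1, Phe2, Phe5, Trp9 (4).
Branched-chain aliphatic residues here: none (0).
The two groups share no amino acid, so total = 4 + 0 = 4.

4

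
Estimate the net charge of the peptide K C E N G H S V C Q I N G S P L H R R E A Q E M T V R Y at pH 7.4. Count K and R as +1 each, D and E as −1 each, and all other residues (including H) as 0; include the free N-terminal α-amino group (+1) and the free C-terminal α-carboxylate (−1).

+1

Positive (K, R): K1, R18, R19, R27 → +4.
Negative (D, E): E3, E20, E23 → −3.
The N-terminus (+1) and C-terminus (−1) cancel.
Net charge = (+4) + (−3) = +1.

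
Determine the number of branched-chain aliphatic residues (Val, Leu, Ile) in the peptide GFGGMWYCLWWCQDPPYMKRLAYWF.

Matching residues: L9, L21.

2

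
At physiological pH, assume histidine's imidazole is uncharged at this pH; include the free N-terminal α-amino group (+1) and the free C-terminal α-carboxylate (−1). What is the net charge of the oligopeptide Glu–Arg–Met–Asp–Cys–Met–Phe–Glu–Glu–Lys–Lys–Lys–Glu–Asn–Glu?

Near pH 7.4, K and R contribute +1 each, D and E contribute −1 each, and every other side chain (His included, as stated) is uncharged.
Positive (K, R): Arg2, Lys10, Lys11, Lys12 → +4.
Negative (D, E): Glu1, Asp4, Glu8, Glu9, Glu13, Glu15 → −6.
The N-terminus (+1) and C-terminus (−1) cancel.
Net charge = (+4) + (−6) = −2.

-2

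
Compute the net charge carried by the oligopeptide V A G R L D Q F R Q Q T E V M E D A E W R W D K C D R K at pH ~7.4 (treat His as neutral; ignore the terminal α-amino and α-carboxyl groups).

-1

Near pH 7.4, K and R contribute +1 each, D and E contribute −1 each, and every other side chain (His included, as stated) is uncharged.
Positive (K, R): R4, R9, R21, K24, R27, K28 → +6.
Negative (D, E): D6, E13, E16, D17, E19, D23, D26 → −7.
Net charge = (+6) + (−7) = −1.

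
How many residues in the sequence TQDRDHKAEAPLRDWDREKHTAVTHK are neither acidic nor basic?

Acidic: D, E. Basic: K, R, H. All other residues are neither.
Matching residues: T1, Q2, A8, A10, P11, L12, W15, T21, A22, V23, T24.

11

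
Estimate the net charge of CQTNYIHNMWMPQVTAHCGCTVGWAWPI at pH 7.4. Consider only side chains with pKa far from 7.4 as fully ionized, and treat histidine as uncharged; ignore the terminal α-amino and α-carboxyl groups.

Near pH 7.4, K and R contribute +1 each, D and E contribute −1 each, and every other side chain (His included, as stated) is uncharged.
Positive (K, R): none → +0.
Negative (D, E): none → −0.
Net charge = (+0) + (−0) = 0.

0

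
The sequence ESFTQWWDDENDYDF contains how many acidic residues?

Aspartate (D) and glutamate (E) have carboxylic-acid side chains and are the acidic amino acids.
Matching residues: E1, D8, D9, E10, D12, D14.

6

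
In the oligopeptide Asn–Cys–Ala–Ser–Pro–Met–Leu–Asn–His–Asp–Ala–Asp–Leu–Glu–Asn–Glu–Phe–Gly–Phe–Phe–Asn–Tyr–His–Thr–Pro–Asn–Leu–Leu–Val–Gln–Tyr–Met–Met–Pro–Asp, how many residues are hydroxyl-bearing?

Serine (S), threonine (T), and tyrosine (Y) each carry a hydroxyl group on the side chain.
Matching residues: Ser4, Tyr22, Thr24, Tyr31.

4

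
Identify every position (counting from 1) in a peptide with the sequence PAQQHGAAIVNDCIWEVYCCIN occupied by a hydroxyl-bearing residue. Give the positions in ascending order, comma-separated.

18

Serine (S), threonine (T), and tyrosine (Y) each carry a hydroxyl group on the side chain.
Matching residues: Y18.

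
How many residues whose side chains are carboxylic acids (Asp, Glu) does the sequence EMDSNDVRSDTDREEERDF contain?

Matching residues: E1, D3, D6, D10, D12, E14, E15, E16, D18.

9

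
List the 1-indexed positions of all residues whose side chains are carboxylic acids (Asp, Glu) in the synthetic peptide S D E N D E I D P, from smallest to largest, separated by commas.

Matching residues: D2, E3, D5, E6, D8.

2, 3, 5, 6, 8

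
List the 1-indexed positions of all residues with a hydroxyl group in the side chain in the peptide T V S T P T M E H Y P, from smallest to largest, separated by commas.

1, 3, 4, 6, 10

The –OH-bearing residues are Ser, Thr (aliphatic alcohols), and Tyr (phenol).
Matching residues: T1, S3, T4, T6, Y10.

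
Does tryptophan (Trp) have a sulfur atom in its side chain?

The sulfur-bearing residues are cysteine (–SH) and methionine (–S–CH₃).
Tryptophan is not in this group.

No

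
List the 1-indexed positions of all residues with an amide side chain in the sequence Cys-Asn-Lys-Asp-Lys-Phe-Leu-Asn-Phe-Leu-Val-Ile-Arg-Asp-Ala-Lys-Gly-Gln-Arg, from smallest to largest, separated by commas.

Asparagine (N) and glutamine (Q) have uncharged amide side chains.
Matching residues: Asn2, Asn8, Gln18.

2, 8, 18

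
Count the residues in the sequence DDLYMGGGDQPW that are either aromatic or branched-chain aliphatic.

Aromatic: F, W, Y. Branched-chain aliphatic: I, L, V.
Aromatic residues here: Y4, W12 (2).
Branched-chain aliphatic residues here: L3 (1).
The two groups share no amino acid, so total = 2 + 1 = 3.

3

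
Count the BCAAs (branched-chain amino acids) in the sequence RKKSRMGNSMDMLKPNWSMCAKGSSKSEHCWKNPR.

1

The BCAAs are Val, Leu, and Ile — aliphatic side chains with a branch point.
Matching residues: L13.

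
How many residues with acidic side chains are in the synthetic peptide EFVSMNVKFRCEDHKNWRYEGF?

4

Aspartate (D) and glutamate (E) have carboxylic-acid side chains and are the acidic amino acids.
Matching residues: E1, E12, D13, E20.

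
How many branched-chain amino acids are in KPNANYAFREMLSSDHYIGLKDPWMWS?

The BCAAs are Val, Leu, and Ile — aliphatic side chains with a branch point.
Matching residues: L12, I18, L20.

3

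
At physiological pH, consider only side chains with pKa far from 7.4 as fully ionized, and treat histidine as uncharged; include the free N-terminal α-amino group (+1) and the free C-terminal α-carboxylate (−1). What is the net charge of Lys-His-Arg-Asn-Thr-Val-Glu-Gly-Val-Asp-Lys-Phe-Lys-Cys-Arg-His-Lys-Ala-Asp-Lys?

+4

Near pH 7.4, K and R contribute +1 each, D and E contribute −1 each, and every other side chain (His included, as stated) is uncharged.
Positive (K, R): Lys1, Arg3, Lys11, Lys13, Arg15, Lys17, Lys20 → +7.
Negative (D, E): Glu7, Asp10, Asp19 → −3.
The N-terminus (+1) and C-terminus (−1) cancel.
Net charge = (+7) + (−3) = +4.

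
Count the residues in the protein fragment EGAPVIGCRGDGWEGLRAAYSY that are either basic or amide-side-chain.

Basic: H, K, R. Amide-side-chain: N, Q.
Basic residues here: R9, R17 (2).
Amide-side-chain residues here: none (0).
The two groups share no amino acid, so total = 2 + 0 = 2.

2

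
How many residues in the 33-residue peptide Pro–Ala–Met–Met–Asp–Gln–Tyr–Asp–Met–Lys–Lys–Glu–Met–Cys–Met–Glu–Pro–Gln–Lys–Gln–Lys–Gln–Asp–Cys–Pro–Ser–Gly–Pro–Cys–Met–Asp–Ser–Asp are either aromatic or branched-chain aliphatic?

Aromatic: F, W, Y. Branched-chain aliphatic: I, L, V.
Aromatic residues here: Tyr7 (1).
Branched-chain aliphatic residues here: none (0).
The two groups share no amino acid, so total = 1 + 0 = 1.

1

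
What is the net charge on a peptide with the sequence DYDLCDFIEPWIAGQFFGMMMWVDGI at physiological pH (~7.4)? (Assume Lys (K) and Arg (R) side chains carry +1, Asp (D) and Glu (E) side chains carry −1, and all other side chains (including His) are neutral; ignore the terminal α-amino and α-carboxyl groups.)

Positive (K, R): none → +0.
Negative (D, E): D1, D3, D6, E9, D24 → −5.
Net charge = (+0) + (−5) = −5.

-5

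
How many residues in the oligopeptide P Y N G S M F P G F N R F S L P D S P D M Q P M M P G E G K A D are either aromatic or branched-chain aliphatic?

Aromatic: F, W, Y. Branched-chain aliphatic: I, L, V.
Aromatic residues here: Y2, F7, F10, F13 (4).
Branched-chain aliphatic residues here: L15 (1).
The two groups share no amino acid, so total = 4 + 1 = 5.

5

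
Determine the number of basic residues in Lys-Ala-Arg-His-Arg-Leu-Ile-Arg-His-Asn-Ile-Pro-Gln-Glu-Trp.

K, R, and H are the three residues with basic side chains (ε-amine, guanidinium, and imidazole respectively).
Matching residues: Lys1, Arg3, His4, Arg5, Arg8, His9.

6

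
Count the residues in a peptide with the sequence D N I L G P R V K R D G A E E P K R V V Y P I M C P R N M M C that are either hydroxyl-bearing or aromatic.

Hydroxyl-bearing: S, T, Y. Aromatic: F, W, Y.
Hydroxyl-bearing residues here: Y21 (1).
Aromatic residues here: Y21 (1).
Y is in both groups, so the 1 Y residue must not be double-counted.
Total = 1 + 1 − 1 = 1.

1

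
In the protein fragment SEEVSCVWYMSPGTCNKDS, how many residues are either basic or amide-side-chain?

Basic: H, K, R. Amide-side-chain: N, Q.
Basic residues here: K17 (1).
Amide-side-chain residues here: N16 (1).
The two groups share no amino acid, so total = 1 + 1 = 2.

2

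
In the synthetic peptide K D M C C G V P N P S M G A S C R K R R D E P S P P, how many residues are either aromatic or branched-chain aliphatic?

1

Aromatic: F, W, Y. Branched-chain aliphatic: I, L, V.
Aromatic residues here: none (0).
Branched-chain aliphatic residues here: V7 (1).
The two groups share no amino acid, so total = 0 + 1 = 1.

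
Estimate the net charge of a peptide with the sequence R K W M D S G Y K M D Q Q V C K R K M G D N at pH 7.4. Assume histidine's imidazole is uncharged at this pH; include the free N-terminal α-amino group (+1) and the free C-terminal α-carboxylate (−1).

+3

Near pH 7.4, K and R contribute +1 each, D and E contribute −1 each, and every other side chain (His included, as stated) is uncharged.
Positive (K, R): R1, K2, K9, K16, R17, K18 → +6.
Negative (D, E): D5, D11, D21 → −3.
The N-terminus (+1) and C-terminus (−1) cancel.
Net charge = (+6) + (−3) = +3.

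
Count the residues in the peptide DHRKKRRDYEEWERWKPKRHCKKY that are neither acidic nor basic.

Acidic: D, E. Basic: K, R, H. All other residues are neither.
Matching residues: Y9, W12, W15, P17, C21, Y24.

6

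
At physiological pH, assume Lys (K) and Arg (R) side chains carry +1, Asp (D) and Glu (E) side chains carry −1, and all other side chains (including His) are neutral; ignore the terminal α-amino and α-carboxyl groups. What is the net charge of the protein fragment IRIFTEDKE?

Positive (K, R): R2, K8 → +2.
Negative (D, E): E6, D7, E9 → −3.
Net charge = (+2) + (−3) = −1.

-1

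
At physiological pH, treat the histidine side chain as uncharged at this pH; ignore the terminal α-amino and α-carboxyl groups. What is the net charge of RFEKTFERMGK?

+2

At pH ~7.4 the Lys and Arg side chains are protonated (+1), the Asp and Glu side chains are deprotonated (−1), and with His taken as neutral all other side chains carry no charge.
Positive (K, R): R1, K4, R8, K11 → +4.
Negative (D, E): E3, E7 → −2.
Net charge = (+4) + (−2) = +2.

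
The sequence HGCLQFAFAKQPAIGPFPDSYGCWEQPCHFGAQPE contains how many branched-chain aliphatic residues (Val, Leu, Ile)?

Matching residues: L4, I14.

2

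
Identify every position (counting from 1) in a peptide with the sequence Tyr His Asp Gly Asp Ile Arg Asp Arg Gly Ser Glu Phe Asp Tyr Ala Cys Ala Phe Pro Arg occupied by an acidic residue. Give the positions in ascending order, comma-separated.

3, 5, 8, 12, 14

The acidic residues are Asp (D) and Glu (E), whose side chains end in a carboxylate group.
Matching residues: Asp3, Asp5, Asp8, Glu12, Asp14.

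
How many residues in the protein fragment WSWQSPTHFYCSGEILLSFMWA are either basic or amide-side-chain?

2

Basic: H, K, R. Amide-side-chain: N, Q.
Basic residues here: H8 (1).
Amide-side-chain residues here: Q4 (1).
The two groups share no amino acid, so total = 1 + 1 = 2.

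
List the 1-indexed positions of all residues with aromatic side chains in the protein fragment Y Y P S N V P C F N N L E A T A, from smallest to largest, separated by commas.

1, 2, 9

Phenylalanine (F), tryptophan (W), and tyrosine (Y) have aromatic ring side chains.
Matching residues: Y1, Y2, F9.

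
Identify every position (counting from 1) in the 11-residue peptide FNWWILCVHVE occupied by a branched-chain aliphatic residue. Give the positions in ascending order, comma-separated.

5, 6, 8, 10

V, L, and I make up the branched-chain aliphatic group.
Matching residues: I5, L6, V8, V10.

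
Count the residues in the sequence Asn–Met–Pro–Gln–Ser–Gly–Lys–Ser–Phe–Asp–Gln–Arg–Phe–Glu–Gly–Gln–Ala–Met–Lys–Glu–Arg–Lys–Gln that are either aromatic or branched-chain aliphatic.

Aromatic: F, W, Y. Branched-chain aliphatic: I, L, V.
Aromatic residues here: Phe9, Phe13 (2).
Branched-chain aliphatic residues here: none (0).
The two groups share no amino acid, so total = 2 + 0 = 2.

2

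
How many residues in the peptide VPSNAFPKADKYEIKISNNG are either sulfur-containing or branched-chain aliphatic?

Sulfur-containing: C, M. Branched-chain aliphatic: I, L, V.
Sulfur-containing residues here: none (0).
Branched-chain aliphatic residues here: V1, I14, I16 (3).
The two groups share no amino acid, so total = 0 + 3 = 3.

3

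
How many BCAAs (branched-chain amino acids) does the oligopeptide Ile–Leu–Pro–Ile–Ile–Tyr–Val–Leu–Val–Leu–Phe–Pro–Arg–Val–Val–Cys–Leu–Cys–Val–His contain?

12

V, L, and I make up the branched-chain aliphatic group.
Matching residues: Ile1, Leu2, Ile4, Ile5, Val7, Leu8, Val9, Leu10, Val14, Val15, Leu17, Val19.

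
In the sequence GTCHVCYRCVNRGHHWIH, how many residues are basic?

6

Lysine (K), arginine (R), and histidine (H) have basic, nitrogen-containing side chains.
Matching residues: H4, R8, R12, H14, H15, H18.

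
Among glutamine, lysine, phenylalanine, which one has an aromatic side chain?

phenylalanine

Phenylalanine (F), tryptophan (W), and tyrosine (Y) have aromatic ring side chains.
Of the listed options, only phenylalanine belongs to this group.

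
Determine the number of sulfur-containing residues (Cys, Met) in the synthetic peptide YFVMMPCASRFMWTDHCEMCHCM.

Matching residues: M4, M5, C7, M12, C17, M19, C20, C22, M23.

9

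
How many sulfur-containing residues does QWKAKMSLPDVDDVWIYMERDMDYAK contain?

3

The sulfur-bearing residues are cysteine (–SH) and methionine (–S–CH₃).
Matching residues: M6, M18, M22.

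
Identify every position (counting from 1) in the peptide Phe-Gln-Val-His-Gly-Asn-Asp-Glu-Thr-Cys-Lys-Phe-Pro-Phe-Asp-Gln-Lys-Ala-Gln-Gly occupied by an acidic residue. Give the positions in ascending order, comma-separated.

Only D (aspartate) and E (glutamate) carry a side-chain carboxylic acid.
Matching residues: Asp7, Glu8, Asp15.

7, 8, 15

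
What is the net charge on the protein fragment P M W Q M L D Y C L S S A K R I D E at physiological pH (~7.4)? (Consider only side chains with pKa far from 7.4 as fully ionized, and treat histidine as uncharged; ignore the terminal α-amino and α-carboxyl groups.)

At pH ~7.4 the Lys and Arg side chains are protonated (+1), the Asp and Glu side chains are deprotonated (−1), and with His taken as neutral all other side chains carry no charge.
Positive (K, R): K14, R15 → +2.
Negative (D, E): D7, D17, E18 → −3.
Net charge = (+2) + (−3) = −1.

-1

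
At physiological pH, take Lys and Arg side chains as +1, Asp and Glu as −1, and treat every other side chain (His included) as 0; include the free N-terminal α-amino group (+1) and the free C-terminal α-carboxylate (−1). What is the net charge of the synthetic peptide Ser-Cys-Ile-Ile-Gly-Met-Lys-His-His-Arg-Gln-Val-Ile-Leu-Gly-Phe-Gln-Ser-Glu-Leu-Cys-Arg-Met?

Positive (K, R): Lys7, Arg10, Arg22 → +3.
Negative (D, E): Glu19 → −1.
The N-terminus (+1) and C-terminus (−1) cancel.
Net charge = (+3) + (−1) = +2.

+2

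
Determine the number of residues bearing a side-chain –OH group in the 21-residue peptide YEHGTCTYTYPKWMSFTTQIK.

9

The –OH-bearing residues are Ser, Thr (aliphatic alcohols), and Tyr (phenol).
Matching residues: Y1, T5, T7, Y8, T9, Y10, S15, T17, T18.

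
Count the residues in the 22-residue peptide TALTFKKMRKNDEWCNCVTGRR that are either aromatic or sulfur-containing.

Aromatic: F, W, Y. Sulfur-containing: C, M.
Aromatic residues here: F5, W14 (2).
Sulfur-containing residues here: M8, C15, C17 (3).
The two groups share no amino acid, so total = 2 + 3 = 5.

5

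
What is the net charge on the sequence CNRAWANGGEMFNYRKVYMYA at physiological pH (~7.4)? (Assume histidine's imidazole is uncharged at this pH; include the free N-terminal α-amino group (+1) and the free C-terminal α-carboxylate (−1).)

At pH ~7.4 the Lys and Arg side chains are protonated (+1), the Asp and Glu side chains are deprotonated (−1), and with His taken as neutral all other side chains carry no charge.
Positive (K, R): R3, R15, K16 → +3.
Negative (D, E): E10 → −1.
The N-terminus (+1) and C-terminus (−1) cancel.
Net charge = (+3) + (−1) = +2.

+2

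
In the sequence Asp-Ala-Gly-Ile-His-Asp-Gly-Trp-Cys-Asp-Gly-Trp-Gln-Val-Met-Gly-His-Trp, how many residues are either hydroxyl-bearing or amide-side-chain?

1

Hydroxyl-bearing: S, T, Y. Amide-side-chain: N, Q.
Hydroxyl-bearing residues here: none (0).
Amide-side-chain residues here: Gln13 (1).
The two groups share no amino acid, so total = 0 + 1 = 1.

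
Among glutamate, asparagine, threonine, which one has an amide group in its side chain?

Asparagine (N) and glutamine (Q) have uncharged amide side chains.
Of the listed options, only asparagine belongs to this group.

asparagine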